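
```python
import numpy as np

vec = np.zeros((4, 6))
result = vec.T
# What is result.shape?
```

(6, 4)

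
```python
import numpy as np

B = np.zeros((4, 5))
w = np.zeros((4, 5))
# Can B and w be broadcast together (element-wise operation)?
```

Yes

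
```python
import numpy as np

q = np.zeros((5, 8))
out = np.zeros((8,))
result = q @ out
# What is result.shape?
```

(5,)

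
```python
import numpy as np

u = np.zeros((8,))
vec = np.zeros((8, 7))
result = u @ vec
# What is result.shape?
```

(7,)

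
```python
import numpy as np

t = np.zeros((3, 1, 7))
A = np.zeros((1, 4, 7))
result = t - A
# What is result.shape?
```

(3, 4, 7)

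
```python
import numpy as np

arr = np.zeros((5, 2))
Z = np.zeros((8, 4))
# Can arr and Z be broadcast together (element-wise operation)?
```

No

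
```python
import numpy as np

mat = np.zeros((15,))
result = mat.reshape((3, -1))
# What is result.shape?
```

(3, 5)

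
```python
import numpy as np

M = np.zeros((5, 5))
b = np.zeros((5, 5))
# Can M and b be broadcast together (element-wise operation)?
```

Yes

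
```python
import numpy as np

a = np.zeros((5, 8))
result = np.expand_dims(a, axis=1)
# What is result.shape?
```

(5, 1, 8)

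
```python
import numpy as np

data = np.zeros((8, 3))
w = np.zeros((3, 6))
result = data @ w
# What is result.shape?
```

(8, 6)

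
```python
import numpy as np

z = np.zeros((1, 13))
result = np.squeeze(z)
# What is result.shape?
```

(13,)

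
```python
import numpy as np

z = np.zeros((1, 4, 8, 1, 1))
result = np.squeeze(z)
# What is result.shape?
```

(4, 8)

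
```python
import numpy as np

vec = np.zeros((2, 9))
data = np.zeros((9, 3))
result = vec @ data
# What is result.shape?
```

(2, 3)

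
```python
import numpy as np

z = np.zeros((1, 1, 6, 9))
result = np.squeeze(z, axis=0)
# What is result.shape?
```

(1, 6, 9)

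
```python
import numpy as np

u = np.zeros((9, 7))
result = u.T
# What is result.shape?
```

(7, 9)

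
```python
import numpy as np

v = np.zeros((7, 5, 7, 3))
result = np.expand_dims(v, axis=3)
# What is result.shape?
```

(7, 5, 7, 1, 3)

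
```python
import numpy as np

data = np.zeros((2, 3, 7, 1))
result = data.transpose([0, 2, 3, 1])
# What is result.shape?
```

(2, 7, 1, 3)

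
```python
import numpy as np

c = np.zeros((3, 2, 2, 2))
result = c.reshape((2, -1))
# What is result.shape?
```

(2, 12)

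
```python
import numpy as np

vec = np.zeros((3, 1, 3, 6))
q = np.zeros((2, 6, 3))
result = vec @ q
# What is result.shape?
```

(3, 2, 3, 3)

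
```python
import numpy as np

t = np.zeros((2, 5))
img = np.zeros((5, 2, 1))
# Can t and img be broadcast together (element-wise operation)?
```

Yes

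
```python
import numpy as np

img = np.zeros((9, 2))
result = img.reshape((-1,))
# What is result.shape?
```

(18,)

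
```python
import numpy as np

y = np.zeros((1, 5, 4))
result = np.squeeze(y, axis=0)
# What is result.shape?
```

(5, 4)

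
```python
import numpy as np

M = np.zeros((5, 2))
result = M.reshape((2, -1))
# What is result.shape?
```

(2, 5)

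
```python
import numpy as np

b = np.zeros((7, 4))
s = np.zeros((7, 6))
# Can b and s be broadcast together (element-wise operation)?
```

No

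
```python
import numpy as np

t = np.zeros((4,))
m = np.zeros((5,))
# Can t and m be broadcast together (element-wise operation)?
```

No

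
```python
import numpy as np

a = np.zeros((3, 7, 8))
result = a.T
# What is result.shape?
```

(8, 7, 3)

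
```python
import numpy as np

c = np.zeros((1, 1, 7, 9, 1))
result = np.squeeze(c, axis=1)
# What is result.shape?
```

(1, 7, 9, 1)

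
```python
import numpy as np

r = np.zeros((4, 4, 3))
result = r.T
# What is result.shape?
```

(3, 4, 4)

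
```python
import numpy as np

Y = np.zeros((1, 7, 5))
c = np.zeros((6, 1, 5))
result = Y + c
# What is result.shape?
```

(6, 7, 5)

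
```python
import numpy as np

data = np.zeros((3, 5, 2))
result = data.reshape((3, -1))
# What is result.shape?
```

(3, 10)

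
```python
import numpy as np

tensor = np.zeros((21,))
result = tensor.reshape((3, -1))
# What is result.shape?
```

(3, 7)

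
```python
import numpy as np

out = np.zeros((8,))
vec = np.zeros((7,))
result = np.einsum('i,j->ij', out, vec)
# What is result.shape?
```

(8, 7)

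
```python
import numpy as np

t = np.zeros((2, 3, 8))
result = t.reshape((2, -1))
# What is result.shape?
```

(2, 24)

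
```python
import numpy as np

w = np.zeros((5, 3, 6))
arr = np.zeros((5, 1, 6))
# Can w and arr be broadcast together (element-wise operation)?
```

Yes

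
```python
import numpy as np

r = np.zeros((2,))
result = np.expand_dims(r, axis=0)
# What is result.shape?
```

(1, 2)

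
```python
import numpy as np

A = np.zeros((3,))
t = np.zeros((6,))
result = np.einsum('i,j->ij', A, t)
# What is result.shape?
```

(3, 6)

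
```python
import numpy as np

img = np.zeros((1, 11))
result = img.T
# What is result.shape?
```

(11, 1)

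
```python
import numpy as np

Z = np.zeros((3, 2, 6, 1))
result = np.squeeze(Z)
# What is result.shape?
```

(3, 2, 6)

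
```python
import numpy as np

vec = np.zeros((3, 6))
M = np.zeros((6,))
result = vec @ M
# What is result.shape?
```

(3,)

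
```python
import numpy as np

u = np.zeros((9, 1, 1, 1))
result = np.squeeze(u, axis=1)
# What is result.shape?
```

(9, 1, 1)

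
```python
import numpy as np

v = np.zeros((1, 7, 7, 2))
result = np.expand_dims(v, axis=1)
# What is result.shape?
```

(1, 1, 7, 7, 2)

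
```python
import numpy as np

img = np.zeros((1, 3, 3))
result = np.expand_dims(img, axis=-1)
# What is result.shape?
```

(1, 3, 3, 1)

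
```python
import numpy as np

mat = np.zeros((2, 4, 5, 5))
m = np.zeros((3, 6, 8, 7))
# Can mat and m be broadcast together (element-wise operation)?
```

No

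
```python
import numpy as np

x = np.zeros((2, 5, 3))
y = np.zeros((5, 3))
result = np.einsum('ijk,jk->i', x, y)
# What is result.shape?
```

(2,)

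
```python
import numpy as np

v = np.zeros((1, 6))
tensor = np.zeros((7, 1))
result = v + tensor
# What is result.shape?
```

(7, 6)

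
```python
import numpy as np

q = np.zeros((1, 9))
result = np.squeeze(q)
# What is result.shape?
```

(9,)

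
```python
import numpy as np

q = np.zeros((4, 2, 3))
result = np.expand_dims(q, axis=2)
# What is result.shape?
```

(4, 2, 1, 3)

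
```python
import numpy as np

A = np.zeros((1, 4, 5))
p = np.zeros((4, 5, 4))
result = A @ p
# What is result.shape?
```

(4, 4, 4)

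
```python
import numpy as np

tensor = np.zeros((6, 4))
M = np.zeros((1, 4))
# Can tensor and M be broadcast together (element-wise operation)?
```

Yes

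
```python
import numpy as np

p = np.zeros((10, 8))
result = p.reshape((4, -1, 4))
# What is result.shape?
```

(4, 5, 4)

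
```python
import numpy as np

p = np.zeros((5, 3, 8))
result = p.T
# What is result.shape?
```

(8, 3, 5)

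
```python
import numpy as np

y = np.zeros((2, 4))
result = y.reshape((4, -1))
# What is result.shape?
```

(4, 2)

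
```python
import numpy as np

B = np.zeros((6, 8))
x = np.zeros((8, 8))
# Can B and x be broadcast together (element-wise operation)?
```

No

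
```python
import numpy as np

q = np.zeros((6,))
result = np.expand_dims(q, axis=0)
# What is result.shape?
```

(1, 6)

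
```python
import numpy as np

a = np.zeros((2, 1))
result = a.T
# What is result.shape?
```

(1, 2)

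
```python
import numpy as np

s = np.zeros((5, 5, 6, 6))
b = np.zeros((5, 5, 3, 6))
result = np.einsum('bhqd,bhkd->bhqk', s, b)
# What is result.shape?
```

(5, 5, 6, 3)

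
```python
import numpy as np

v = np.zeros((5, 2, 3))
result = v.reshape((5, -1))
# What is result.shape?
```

(5, 6)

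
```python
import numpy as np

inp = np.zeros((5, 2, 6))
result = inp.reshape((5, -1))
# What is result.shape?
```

(5, 12)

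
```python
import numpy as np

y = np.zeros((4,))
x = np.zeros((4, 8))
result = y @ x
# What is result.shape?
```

(8,)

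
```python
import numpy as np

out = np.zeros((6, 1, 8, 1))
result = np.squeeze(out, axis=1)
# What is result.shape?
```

(6, 8, 1)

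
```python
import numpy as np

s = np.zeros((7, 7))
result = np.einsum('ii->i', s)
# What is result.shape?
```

(7,)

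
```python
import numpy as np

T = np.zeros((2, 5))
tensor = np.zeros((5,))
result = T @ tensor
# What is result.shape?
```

(2,)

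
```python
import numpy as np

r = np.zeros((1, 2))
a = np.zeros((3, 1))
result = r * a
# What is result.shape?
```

(3, 2)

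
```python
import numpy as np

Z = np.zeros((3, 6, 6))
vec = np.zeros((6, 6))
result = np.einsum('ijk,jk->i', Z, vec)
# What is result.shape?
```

(3,)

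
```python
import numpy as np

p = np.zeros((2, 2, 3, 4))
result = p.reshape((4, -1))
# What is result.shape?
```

(4, 12)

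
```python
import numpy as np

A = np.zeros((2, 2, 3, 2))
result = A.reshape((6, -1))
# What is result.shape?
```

(6, 4)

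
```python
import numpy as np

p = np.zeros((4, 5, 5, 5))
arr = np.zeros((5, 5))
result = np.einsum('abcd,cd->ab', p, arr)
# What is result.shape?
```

(4, 5)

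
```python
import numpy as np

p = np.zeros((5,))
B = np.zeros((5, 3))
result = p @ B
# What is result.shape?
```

(3,)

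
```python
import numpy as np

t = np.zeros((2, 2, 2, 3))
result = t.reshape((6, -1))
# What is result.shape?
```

(6, 4)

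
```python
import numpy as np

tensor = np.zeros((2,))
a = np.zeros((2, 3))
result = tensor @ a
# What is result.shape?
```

(3,)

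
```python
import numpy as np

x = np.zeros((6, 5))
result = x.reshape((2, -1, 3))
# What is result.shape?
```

(2, 5, 3)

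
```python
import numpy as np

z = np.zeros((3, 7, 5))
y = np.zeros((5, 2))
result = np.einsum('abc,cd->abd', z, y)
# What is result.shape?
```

(3, 7, 2)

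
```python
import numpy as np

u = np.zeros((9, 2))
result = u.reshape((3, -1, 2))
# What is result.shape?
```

(3, 3, 2)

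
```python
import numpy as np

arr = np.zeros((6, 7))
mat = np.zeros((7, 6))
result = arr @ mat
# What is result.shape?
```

(6, 6)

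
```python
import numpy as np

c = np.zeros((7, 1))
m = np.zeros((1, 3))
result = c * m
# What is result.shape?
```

(7, 3)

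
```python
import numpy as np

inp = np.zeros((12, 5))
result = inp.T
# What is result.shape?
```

(5, 12)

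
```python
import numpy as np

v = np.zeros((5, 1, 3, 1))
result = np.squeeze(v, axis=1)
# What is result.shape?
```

(5, 3, 1)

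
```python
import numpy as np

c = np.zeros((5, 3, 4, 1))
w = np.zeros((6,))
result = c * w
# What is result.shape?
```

(5, 3, 4, 6)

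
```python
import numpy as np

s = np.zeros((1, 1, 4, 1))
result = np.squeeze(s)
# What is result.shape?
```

(4,)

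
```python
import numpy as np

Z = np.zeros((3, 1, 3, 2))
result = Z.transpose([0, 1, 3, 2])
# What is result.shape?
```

(3, 1, 2, 3)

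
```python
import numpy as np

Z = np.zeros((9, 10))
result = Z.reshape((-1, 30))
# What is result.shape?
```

(3, 30)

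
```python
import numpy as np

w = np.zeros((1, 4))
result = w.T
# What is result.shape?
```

(4, 1)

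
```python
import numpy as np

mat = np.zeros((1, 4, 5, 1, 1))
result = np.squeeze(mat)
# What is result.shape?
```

(4, 5)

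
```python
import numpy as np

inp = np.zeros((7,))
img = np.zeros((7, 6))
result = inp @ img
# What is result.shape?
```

(6,)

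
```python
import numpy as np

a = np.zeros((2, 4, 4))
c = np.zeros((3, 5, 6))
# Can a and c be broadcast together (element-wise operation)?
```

No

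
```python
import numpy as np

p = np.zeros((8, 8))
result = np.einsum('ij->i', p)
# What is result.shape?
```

(8,)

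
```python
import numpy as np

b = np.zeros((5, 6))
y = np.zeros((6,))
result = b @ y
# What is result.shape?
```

(5,)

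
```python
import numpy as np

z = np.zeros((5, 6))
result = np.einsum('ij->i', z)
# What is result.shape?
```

(5,)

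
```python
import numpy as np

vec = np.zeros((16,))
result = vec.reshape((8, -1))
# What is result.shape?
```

(8, 2)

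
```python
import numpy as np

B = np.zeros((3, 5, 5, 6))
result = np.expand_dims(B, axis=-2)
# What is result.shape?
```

(3, 5, 5, 1, 6)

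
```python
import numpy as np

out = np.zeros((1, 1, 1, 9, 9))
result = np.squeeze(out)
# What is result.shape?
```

(9, 9)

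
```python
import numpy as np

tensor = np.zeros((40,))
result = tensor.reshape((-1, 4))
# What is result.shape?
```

(10, 4)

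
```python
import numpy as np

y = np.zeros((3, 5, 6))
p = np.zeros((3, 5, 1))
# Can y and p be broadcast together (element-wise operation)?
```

Yes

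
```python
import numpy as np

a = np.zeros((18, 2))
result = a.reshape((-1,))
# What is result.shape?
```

(36,)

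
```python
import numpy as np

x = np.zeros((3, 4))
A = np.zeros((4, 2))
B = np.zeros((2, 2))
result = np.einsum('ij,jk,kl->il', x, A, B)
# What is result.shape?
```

(3, 2)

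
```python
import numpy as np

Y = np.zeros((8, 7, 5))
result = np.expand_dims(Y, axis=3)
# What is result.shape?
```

(8, 7, 5, 1)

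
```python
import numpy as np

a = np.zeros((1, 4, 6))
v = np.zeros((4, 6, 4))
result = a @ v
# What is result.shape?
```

(4, 4, 4)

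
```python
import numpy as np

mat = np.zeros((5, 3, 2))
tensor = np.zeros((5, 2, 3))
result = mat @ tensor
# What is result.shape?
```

(5, 3, 3)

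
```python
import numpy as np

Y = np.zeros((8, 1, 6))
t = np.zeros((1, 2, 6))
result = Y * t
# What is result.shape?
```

(8, 2, 6)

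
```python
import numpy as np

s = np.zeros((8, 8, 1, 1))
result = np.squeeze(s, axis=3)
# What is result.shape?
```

(8, 8, 1)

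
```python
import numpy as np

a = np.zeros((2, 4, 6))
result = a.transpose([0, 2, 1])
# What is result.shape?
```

(2, 6, 4)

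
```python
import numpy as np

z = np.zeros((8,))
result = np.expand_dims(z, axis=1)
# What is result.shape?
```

(8, 1)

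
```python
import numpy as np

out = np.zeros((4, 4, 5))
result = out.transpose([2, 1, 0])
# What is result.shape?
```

(5, 4, 4)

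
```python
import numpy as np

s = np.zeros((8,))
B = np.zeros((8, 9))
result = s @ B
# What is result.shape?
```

(9,)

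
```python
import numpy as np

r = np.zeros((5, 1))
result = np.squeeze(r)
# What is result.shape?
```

(5,)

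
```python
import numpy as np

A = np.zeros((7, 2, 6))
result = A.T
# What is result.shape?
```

(6, 2, 7)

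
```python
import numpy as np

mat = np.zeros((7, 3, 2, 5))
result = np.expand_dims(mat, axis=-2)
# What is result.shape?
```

(7, 3, 2, 1, 5)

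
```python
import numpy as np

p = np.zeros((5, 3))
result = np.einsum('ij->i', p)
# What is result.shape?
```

(5,)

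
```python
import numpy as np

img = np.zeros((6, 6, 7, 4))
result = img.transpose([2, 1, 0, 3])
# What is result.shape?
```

(7, 6, 6, 4)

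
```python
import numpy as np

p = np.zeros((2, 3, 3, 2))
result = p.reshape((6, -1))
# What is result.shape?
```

(6, 6)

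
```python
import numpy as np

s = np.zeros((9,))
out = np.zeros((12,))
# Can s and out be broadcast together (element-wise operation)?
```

No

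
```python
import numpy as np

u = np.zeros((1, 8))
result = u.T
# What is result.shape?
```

(8, 1)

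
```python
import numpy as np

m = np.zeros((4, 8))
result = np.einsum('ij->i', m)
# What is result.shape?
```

(4,)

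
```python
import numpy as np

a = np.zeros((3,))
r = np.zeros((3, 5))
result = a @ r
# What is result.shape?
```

(5,)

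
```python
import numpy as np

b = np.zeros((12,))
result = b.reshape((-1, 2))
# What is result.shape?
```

(6, 2)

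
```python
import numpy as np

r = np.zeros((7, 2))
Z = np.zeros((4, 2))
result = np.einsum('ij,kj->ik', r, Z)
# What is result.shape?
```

(7, 4)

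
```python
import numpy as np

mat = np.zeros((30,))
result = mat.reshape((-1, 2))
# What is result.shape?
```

(15, 2)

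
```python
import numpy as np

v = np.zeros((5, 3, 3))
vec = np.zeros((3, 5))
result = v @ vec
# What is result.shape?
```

(5, 3, 5)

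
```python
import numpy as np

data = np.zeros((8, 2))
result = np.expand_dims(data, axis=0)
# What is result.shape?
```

(1, 8, 2)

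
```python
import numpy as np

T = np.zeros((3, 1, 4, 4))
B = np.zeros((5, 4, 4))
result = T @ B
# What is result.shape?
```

(3, 5, 4, 4)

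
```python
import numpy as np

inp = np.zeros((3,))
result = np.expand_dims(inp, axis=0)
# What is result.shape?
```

(1, 3)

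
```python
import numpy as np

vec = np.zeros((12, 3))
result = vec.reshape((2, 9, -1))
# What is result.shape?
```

(2, 9, 2)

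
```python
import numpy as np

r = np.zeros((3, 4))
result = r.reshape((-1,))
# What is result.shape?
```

(12,)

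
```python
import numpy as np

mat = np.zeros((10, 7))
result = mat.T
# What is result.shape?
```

(7, 10)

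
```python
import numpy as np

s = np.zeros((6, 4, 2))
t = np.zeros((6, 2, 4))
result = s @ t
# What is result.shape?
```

(6, 4, 4)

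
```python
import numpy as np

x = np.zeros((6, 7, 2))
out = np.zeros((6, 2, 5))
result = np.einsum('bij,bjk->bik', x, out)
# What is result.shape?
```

(6, 7, 5)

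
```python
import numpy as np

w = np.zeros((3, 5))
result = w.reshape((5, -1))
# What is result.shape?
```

(5, 3)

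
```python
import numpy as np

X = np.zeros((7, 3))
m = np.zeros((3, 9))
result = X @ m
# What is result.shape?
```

(7, 9)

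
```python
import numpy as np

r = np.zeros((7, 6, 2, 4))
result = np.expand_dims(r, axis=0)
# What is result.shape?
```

(1, 7, 6, 2, 4)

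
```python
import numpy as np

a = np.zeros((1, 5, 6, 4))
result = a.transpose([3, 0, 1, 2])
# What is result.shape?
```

(4, 1, 5, 6)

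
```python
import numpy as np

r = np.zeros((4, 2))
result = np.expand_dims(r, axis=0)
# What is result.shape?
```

(1, 4, 2)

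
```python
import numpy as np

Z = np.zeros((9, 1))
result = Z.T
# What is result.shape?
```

(1, 9)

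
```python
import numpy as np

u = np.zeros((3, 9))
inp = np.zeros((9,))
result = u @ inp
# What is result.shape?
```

(3,)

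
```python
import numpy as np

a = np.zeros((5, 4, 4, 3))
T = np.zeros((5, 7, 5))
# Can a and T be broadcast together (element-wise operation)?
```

No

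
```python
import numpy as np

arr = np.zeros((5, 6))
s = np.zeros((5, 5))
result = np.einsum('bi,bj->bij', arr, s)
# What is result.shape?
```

(5, 6, 5)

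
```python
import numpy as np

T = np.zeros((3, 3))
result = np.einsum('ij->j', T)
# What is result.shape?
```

(3,)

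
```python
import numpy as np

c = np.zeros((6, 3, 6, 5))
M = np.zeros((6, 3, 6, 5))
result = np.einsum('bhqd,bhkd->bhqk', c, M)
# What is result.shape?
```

(6, 3, 6, 6)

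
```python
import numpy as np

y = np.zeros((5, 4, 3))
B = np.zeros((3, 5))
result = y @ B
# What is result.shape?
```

(5, 4, 5)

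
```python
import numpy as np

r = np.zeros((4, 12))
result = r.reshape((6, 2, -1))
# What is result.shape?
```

(6, 2, 4)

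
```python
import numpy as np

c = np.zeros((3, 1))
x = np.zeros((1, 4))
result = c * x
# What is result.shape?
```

(3, 4)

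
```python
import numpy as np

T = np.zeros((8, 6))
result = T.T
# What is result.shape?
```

(6, 8)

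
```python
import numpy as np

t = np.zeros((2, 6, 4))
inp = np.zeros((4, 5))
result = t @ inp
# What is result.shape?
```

(2, 6, 5)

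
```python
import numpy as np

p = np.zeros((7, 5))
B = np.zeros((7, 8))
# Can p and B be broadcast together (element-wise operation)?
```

No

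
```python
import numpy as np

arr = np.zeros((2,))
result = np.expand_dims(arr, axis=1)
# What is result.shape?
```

(2, 1)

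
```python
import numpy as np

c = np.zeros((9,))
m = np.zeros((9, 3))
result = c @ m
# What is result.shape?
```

(3,)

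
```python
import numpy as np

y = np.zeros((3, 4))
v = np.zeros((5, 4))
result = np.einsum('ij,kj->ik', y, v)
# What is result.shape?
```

(3, 5)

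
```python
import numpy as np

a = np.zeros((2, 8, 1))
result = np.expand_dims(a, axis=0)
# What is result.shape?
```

(1, 2, 8, 1)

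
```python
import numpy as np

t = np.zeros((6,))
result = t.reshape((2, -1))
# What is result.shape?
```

(2, 3)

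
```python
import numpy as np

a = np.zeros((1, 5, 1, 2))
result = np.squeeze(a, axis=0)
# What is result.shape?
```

(5, 1, 2)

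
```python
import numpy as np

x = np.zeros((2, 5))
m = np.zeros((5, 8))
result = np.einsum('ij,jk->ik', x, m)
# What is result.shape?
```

(2, 8)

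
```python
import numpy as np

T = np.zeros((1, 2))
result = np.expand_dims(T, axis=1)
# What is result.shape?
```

(1, 1, 2)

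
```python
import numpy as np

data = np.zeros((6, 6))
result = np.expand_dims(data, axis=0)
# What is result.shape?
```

(1, 6, 6)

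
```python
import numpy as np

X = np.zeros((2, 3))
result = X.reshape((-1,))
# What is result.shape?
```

(6,)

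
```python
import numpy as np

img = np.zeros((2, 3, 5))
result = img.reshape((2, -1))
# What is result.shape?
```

(2, 15)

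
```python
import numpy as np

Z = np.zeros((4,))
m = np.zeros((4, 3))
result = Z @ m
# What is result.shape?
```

(3,)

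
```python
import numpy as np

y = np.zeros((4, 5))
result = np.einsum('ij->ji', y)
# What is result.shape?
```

(5, 4)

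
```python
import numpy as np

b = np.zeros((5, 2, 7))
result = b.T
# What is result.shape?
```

(7, 2, 5)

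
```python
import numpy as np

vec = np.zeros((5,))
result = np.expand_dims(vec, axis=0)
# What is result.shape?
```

(1, 5)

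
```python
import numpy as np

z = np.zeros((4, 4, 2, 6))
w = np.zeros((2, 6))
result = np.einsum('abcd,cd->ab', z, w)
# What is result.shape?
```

(4, 4)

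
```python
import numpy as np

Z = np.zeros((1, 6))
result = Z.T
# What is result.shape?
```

(6, 1)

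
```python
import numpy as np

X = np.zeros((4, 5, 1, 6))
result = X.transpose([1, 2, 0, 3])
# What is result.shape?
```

(5, 1, 4, 6)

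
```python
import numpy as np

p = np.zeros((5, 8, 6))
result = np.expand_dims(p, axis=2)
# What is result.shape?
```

(5, 8, 1, 6)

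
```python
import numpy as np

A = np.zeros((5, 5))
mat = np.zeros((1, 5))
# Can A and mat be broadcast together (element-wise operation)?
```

Yes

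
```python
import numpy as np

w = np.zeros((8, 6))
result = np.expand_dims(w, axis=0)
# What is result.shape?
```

(1, 8, 6)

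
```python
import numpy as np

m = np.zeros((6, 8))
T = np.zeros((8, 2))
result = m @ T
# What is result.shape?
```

(6, 2)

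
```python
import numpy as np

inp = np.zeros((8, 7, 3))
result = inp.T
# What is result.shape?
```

(3, 7, 8)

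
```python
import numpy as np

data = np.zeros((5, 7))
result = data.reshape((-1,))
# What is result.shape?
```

(35,)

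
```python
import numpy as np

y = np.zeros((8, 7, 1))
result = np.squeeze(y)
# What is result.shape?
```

(8, 7)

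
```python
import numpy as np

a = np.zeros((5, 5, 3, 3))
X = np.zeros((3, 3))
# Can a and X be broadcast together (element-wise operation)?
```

Yes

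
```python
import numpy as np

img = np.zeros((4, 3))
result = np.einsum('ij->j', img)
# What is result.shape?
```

(3,)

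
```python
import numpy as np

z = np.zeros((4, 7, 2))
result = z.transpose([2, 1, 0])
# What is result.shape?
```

(2, 7, 4)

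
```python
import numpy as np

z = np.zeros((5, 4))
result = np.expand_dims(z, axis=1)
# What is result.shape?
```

(5, 1, 4)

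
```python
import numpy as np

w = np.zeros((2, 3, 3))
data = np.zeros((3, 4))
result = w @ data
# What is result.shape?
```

(2, 3, 4)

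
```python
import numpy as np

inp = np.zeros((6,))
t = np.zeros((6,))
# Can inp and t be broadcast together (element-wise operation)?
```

Yes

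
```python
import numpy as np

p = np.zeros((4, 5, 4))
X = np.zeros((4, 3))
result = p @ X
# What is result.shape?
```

(4, 5, 3)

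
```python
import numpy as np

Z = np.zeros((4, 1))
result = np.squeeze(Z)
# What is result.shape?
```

(4,)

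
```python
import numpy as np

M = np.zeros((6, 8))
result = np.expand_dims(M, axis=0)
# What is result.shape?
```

(1, 6, 8)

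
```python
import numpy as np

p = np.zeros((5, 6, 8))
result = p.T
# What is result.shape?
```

(8, 6, 5)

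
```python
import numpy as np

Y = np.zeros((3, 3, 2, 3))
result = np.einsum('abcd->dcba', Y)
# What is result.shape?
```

(3, 2, 3, 3)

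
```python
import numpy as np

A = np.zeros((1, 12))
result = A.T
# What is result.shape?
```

(12, 1)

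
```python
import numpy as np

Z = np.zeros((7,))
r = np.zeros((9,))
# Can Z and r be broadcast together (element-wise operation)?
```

No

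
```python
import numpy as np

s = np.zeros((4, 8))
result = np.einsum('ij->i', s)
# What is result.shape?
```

(4,)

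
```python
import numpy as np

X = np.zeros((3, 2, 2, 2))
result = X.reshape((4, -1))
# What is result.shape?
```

(4, 6)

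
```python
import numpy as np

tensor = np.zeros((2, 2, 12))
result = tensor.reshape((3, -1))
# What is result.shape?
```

(3, 16)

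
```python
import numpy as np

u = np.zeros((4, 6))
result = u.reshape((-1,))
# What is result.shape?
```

(24,)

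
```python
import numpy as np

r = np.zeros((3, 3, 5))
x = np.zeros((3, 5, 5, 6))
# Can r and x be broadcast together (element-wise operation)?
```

No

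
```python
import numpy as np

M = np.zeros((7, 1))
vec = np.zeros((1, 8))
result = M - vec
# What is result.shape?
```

(7, 8)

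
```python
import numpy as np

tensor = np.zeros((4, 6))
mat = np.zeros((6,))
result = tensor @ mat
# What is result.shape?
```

(4,)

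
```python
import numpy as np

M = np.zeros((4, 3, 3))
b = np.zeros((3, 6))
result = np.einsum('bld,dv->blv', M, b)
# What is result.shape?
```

(4, 3, 6)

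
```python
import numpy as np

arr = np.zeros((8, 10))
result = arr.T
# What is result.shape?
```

(10, 8)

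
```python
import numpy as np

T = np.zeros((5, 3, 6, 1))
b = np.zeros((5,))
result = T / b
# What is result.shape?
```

(5, 3, 6, 5)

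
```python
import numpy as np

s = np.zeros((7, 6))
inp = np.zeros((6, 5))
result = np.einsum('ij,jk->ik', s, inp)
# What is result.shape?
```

(7, 5)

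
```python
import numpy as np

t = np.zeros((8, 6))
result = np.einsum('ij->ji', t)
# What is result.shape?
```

(6, 8)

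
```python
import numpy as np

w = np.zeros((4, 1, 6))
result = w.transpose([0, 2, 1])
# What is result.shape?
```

(4, 6, 1)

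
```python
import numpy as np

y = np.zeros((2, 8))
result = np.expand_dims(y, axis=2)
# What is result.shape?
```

(2, 8, 1)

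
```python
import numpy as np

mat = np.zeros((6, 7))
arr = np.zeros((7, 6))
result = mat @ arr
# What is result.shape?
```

(6, 6)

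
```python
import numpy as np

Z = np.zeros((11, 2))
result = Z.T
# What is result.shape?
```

(2, 11)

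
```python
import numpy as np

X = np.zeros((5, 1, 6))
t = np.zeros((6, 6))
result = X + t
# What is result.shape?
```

(5, 6, 6)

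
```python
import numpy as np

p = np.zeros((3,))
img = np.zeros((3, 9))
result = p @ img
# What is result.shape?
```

(9,)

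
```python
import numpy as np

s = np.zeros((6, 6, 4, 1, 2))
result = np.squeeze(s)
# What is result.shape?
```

(6, 6, 4, 2)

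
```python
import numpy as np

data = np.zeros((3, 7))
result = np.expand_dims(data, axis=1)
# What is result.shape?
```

(3, 1, 7)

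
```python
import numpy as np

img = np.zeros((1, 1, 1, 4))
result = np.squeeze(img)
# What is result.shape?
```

(4,)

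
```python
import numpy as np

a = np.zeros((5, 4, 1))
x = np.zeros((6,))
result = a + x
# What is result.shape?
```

(5, 4, 6)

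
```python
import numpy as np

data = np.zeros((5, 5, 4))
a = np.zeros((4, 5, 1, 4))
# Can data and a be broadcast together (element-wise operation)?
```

Yes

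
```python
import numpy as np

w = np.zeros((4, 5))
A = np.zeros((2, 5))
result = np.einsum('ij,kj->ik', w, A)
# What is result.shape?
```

(4, 2)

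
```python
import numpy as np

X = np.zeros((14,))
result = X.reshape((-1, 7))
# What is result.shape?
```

(2, 7)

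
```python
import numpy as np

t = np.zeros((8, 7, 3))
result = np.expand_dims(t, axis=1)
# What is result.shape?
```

(8, 1, 7, 3)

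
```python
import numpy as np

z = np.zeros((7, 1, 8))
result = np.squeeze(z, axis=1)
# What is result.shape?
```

(7, 8)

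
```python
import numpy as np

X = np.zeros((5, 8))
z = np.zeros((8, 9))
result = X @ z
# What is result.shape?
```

(5, 9)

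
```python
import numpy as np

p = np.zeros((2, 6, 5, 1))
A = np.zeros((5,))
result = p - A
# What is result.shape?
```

(2, 6, 5, 5)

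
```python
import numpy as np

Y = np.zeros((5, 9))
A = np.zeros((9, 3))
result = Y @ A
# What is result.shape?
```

(5, 3)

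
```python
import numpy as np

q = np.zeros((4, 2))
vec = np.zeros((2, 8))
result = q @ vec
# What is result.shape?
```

(4, 8)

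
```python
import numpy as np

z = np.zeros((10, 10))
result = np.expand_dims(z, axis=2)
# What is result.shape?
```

(10, 10, 1)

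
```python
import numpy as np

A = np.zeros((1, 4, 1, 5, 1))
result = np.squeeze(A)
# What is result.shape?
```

(4, 5)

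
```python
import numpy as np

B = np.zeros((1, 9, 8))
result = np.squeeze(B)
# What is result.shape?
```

(9, 8)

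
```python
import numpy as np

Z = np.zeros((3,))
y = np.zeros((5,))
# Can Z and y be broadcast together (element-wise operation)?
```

No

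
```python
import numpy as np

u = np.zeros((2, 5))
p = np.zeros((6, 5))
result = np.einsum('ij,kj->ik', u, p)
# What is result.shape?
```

(2, 6)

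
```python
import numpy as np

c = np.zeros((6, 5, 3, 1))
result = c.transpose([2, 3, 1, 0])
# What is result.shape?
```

(3, 1, 5, 6)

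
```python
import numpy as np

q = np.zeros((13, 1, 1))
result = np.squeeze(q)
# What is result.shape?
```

(13,)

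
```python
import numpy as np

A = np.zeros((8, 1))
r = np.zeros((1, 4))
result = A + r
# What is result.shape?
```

(8, 4)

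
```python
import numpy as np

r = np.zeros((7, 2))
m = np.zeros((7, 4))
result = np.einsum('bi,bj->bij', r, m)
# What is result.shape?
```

(7, 2, 4)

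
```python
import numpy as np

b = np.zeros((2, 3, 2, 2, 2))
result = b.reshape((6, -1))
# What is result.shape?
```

(6, 8)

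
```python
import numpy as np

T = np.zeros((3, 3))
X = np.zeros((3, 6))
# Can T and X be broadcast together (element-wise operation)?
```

No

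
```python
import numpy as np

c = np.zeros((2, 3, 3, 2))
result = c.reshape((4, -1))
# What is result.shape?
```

(4, 9)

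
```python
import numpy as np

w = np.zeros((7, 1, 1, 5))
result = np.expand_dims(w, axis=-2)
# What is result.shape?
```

(7, 1, 1, 1, 5)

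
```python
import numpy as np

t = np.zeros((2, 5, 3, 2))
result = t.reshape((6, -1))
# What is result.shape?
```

(6, 10)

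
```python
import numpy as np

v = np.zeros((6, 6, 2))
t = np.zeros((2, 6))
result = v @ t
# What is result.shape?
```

(6, 6, 6)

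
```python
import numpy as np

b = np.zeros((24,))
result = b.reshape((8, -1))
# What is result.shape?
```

(8, 3)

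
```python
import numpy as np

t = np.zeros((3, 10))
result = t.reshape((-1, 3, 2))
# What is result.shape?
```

(5, 3, 2)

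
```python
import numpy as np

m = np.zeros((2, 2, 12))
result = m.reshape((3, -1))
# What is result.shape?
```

(3, 16)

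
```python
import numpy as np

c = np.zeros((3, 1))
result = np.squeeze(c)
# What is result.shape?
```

(3,)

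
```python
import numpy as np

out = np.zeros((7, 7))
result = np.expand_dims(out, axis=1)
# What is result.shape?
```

(7, 1, 7)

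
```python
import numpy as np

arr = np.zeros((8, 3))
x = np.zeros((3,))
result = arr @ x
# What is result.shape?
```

(8,)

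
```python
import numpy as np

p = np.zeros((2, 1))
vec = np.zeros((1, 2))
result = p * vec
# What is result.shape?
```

(2, 2)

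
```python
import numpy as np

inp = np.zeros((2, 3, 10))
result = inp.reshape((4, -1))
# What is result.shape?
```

(4, 15)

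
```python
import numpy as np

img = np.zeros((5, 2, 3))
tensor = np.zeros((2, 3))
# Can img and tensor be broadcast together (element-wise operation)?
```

Yes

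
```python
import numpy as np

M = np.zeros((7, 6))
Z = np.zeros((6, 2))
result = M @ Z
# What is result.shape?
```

(7, 2)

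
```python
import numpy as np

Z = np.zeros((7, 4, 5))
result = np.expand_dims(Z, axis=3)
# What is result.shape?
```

(7, 4, 5, 1)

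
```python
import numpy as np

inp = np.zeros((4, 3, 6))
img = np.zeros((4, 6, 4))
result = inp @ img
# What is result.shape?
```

(4, 3, 4)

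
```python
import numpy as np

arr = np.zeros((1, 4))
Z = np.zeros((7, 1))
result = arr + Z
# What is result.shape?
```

(7, 4)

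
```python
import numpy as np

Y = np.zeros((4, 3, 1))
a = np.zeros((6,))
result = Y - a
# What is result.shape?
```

(4, 3, 6)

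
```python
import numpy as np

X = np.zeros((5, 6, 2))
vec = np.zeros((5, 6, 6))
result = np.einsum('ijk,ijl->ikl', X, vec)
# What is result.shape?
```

(5, 2, 6)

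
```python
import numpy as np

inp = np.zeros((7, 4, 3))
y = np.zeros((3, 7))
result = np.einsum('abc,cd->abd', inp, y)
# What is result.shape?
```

(7, 4, 7)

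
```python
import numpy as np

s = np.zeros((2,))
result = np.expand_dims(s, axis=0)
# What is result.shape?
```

(1, 2)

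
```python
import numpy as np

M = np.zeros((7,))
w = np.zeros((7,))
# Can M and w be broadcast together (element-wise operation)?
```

Yes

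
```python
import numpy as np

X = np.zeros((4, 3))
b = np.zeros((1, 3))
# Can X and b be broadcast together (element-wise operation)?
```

Yes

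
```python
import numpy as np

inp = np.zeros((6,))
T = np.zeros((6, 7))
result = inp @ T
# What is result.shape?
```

(7,)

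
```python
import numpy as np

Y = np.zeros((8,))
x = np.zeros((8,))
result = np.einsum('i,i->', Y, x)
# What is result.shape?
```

()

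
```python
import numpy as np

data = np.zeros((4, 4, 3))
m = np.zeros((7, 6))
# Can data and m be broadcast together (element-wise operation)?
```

No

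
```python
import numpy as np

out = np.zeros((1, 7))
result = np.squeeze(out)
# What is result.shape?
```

(7,)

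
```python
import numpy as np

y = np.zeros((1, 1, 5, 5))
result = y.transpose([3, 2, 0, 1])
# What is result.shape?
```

(5, 5, 1, 1)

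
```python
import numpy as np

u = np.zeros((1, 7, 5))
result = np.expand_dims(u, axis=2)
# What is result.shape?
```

(1, 7, 1, 5)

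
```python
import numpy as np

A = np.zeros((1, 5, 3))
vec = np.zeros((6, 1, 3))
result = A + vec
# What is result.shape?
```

(6, 5, 3)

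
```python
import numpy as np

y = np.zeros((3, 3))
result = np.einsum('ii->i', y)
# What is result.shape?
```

(3,)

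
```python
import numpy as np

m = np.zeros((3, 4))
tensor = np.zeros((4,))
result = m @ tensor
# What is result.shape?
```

(3,)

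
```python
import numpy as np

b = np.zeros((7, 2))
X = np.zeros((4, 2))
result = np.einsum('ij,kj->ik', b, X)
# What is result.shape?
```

(7, 4)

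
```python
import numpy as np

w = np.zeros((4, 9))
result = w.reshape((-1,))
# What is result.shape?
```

(36,)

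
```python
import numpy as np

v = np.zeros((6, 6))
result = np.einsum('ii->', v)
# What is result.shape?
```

()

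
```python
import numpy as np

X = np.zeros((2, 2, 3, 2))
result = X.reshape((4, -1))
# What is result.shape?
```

(4, 6)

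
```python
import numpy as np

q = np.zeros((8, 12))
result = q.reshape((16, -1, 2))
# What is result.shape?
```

(16, 3, 2)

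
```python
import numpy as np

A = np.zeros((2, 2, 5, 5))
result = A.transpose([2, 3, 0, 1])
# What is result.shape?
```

(5, 5, 2, 2)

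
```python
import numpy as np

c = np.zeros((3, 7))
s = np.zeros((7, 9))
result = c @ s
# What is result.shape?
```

(3, 9)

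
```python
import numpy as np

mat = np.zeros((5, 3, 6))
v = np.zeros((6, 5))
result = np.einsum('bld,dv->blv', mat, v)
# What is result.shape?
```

(5, 3, 5)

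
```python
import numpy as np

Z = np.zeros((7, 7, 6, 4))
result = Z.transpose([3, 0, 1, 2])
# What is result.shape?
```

(4, 7, 7, 6)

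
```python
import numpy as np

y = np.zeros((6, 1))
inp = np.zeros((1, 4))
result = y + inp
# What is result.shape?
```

(6, 4)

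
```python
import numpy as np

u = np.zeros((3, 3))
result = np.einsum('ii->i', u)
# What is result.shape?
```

(3,)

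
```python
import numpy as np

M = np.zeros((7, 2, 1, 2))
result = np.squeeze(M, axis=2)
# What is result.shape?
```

(7, 2, 2)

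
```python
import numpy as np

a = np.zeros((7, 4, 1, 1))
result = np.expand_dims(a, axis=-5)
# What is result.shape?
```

(1, 7, 4, 1, 1)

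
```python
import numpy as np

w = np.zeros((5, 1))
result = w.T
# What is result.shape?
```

(1, 5)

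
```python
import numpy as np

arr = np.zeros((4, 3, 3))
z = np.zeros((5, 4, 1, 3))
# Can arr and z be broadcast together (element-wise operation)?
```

Yes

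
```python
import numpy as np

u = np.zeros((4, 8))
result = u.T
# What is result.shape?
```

(8, 4)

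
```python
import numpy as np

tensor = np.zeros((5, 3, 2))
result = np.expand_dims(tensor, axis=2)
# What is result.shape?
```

(5, 3, 1, 2)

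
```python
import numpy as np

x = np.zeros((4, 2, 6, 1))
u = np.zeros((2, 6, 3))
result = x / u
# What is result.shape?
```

(4, 2, 6, 3)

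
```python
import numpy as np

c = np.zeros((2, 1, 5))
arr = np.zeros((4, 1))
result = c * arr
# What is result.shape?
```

(2, 4, 5)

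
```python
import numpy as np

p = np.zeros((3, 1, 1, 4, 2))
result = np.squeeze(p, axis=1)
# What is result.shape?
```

(3, 1, 4, 2)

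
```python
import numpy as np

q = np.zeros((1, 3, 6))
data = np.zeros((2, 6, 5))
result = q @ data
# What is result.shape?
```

(2, 3, 5)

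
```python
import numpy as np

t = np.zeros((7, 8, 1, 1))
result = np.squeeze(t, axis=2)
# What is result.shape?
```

(7, 8, 1)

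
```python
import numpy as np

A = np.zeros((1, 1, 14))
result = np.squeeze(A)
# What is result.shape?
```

(14,)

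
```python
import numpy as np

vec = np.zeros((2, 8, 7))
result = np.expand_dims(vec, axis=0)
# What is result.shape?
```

(1, 2, 8, 7)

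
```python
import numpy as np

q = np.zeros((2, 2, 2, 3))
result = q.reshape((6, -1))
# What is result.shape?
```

(6, 4)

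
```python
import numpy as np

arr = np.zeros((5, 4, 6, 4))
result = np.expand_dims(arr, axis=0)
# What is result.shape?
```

(1, 5, 4, 6, 4)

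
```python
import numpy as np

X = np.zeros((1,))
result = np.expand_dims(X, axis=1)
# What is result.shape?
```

(1, 1)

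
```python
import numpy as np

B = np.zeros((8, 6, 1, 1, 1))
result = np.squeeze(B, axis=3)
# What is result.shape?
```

(8, 6, 1, 1)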